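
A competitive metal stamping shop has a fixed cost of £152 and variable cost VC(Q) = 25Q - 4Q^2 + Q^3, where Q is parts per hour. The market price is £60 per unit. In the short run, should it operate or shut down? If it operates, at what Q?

From TC, MC = TC'(Q) = 25 - 8Q + 3Q^2 and AVC = VC/Q = 25 - 4Q + Q^2.
The AVC parabola has its vertex at Q = 4/2 = 2, where AVC = 25 - 4·2 + 2^2 = £21.
Since P = £60 ≥ min AVC = £21, price covers variable cost and the firm should produce.
P = MC gives -35 - 8Q + 3Q^2 = 0, with roots -7/3 and 5. Take the larger (rising MC): Q* = 5.
Check: AVC at Q = 5 is £30 ≤ P, so revenue covers variable cost.
Profit = P·Q − TC = 60·5 − 302 = -£2, a loss, but smaller than the £152 fixed cost the firm would lose by shutting down.

Produce at Q = 5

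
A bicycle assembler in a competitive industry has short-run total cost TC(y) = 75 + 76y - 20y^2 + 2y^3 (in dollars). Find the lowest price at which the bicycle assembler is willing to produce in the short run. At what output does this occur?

The shutdown price is the minimum of AVC. VC = 76y - 20y^2 + 2y^3, so AVC = 76 - 20y + 2y^2.
At the minimum of AVC, MC = AVC. MC = 76 - 40y + 6y^2; setting MC = AVC gives 4y^2 - 20y = 0, so y = 5. min AVC = 26.
So the shutdown price is $26.

$26 per unit, at y = 5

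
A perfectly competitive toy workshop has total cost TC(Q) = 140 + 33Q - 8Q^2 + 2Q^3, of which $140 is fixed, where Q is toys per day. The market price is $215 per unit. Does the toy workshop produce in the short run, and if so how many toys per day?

Produce at Q = 7

Variable cost is VC = 33Q - 8Q^2 + 2Q^3, so AVC = VC/Q = 33 - 8Q + 2Q^2 and MC = dTC/dQ = 33 - 16Q + 6Q^2.
The AVC parabola has its vertex at Q = 8/4 = 2, where AVC = 33 - 8·2 + 2·2^2 = $25.
Since P = $215 ≥ min AVC = $25, price covers variable cost and the firm should produce.
Set P = MC: 215 = 33 - 16Q + 6Q^2 → -182 - 16Q + 6Q^2 = 0. The roots are Q = -13/3 and Q = 7; the profit-maximizing output is on the rising part of MC, so Q* = 7.
Check: AVC at Q = 7 is $75 ≤ P, so revenue covers variable cost.
Profit = P·Q − TC = 215·7 − 665 = $840.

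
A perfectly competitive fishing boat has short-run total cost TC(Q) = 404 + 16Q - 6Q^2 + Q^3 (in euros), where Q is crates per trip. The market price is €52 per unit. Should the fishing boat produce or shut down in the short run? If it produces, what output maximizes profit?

Produce at Q = 6

Strip out fixed cost: VC = 16Q - 6Q^2 + Q^3. Then AVC = 16 - 6Q + Q^2 and MC = 16 - 12Q + 3Q^2.
The AVC parabola has its vertex at Q = 6/2 = 3, where AVC = 16 - 6·3 + 3^2 = €7.
P = €52 exceeds min AVC = €7, so the firm stays open.
Set P = MC: 52 = 16 - 12Q + 3Q^2 → -36 - 12Q + 3Q^2 = 0. The roots are Q = -2 and Q = 6; the profit-maximizing output is on the rising part of MC, so Q* = 6.
Check: AVC at Q = 6 is €16 ≤ P, so revenue covers variable cost.
Profit = P·Q − TC = 52·6 − 500 = -€188, a loss, but smaller than the €404 fixed cost the firm would lose by shutting down.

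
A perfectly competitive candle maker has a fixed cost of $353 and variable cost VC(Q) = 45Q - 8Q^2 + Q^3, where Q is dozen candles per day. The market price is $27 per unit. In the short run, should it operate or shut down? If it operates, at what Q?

Shut down

From TC, MC = TC'(Q) = 45 - 16Q + 3Q^2 and AVC = VC/Q = 45 - 8Q + Q^2.
The AVC parabola has its vertex at Q = 8/2 = 4, where AVC = 45 - 8·4 + 4^2 = $29.
P = $27 lies below min AVC = $29; no output level covers variable cost.
The firm minimizes its loss by shutting down and losing only its fixed cost of $353.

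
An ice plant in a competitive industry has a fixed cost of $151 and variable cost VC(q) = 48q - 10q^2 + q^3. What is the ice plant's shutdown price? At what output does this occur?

$23 per unit, at q = 5

Short-run supply begins at min AVC. From VC = 48q - 10q^2 + q^3, AVC = 48 - 10q + q^2.
At the minimum of AVC, MC = AVC. MC = 48 - 20q + 3q^2; setting MC = AVC gives 2q^2 - 10q = 0, so q = 5. min AVC = 23.
The firm shuts down for any P below $23.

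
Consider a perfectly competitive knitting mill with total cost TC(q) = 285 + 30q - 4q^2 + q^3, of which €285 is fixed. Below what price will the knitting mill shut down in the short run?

€26 per unit

Short-run supply begins at min AVC. From VC = 30q - 4q^2 + q^3, AVC = 30 - 4q + q^2.
dAVC/dq = -4 + 2q = 0 gives q = 2. min AVC = 30 - 4·2 + 2^2 = 26.
For P < €26 the firm produces nothing.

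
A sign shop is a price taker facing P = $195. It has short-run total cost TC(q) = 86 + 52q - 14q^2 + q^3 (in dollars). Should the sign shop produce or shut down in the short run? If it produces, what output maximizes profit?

Variable cost is VC = 52q - 14q^2 + q^3, so AVC = VC/q = 52 - 14q + q^2 and MC = dTC/dq = 52 - 28q + 3q^2.
AVC hits its minimum where MC = AVC, at q = 7, giving min AVC = 52 - 14·7 + 7^2 = $3.
Because $195 ≥ $3, revenue can cover variable cost; the firm operates.
Solving P = MC: -143 - 28q + 3q^2 = 0 ⇒ q = -11/3 or 13. On the upward-sloping branch, q* = 13.
Check: AVC at q = 13 is $39 ≤ P, so revenue covers variable cost.
Profit = P·q − TC = 195·13 − 593 = $1942.

Produce at q = 13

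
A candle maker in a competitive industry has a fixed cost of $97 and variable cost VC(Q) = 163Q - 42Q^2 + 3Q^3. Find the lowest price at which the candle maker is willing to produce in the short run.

The shutdown price is the minimum of AVC. VC = 163Q - 42Q^2 + 3Q^3, so AVC = 163 - 42Q + 3Q^2.
At the minimum of AVC, MC = AVC. MC = 163 - 84Q + 9Q^2; setting MC = AVC gives 6Q^2 - 42Q = 0, so Q = 7. min AVC = 16.
For P < $16 the firm produces nothing.

$16 per unit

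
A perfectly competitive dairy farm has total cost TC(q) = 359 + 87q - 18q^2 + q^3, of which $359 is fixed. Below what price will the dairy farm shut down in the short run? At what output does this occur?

$6 per unit, at q = 9

The shutdown price is the minimum of AVC. VC = 87q - 18q^2 + q^3, so AVC = 87 - 18q + q^2.
At the minimum of AVC, MC = AVC. MC = 87 - 36q + 3q^2; setting MC = AVC gives 2q^2 - 18q = 0, so q = 9. min AVC = 6.
The firm shuts down for any P below $6.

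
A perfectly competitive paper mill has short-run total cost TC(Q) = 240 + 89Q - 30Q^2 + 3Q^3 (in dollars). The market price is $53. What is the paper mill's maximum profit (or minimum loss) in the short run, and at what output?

Profit = -$24 at Q = 6

AVC = 89 - 30Q + 3Q^2; min AVC = $14 at Q = 5. Since P = $53 ≥ min AVC, the firm produces.
With MC = 89 - 60Q + 9Q^2, P = MC on the upward-sloping part at Q* = 6.
TR = 53·6 = 318. TC = 240 + 102 = 342. Profit = 318 − 342 = -$24.
Shutting down would mean losing the fixed cost of $240, so operating at a loss of $24 is better by $216.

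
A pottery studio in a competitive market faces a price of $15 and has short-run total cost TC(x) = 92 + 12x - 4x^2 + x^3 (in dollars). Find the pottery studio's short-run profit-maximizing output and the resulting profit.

AVC = 12 - 4x + x^2; min AVC = $8 at x = 2. Since P = $15 ≥ min AVC, the firm produces.
MC = 12 - 8x + 3x^2. Setting P = MC and taking the root on the rising branch gives x* = 3.
TR = 15·3 = 45. TC = 92 + 27 = 119. Profit = 45 − 119 = -$74.
That loss of $74 beats the $92 the firm would lose by shutting down; producing recovers $18 of fixed cost.

Profit = -$74 at x = 3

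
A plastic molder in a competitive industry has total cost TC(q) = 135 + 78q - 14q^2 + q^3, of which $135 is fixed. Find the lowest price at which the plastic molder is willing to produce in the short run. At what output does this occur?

$29 per unit, at q = 7

Short-run supply begins at min AVC. From VC = 78q - 14q^2 + q^3, AVC = 78 - 14q + q^2.
dAVC/dq = -14 + 2q = 0 gives q = 7. min AVC = 78 - 14·7 + 7^2 = 29.
The firm shuts down for any P below $29.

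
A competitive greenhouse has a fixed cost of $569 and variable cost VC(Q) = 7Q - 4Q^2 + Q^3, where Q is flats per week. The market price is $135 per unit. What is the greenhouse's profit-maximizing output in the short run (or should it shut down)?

Variable cost is VC = 7Q - 4Q^2 + Q^3, so AVC = VC/Q = 7 - 4Q + Q^2 and MC = dTC/dQ = 7 - 8Q + 3Q^2.
AVC hits its minimum where MC = AVC, at Q = 2, giving min AVC = 7 - 4·2 + 2^2 = $3.
Since P = $135 ≥ min AVC = $3, price covers variable cost and the firm should produce.
Set P = MC: 135 = 7 - 8Q + 3Q^2 → -128 - 8Q + 3Q^2 = 0. The roots are Q = -16/3 and Q = 8; the profit-maximizing output is on the rising part of MC, so Q* = 8.
Check: AVC at Q = 8 is $39 ≤ P, so revenue covers variable cost.
Profit = P·Q − TC = 135·8 − 881 = $199.

Produce at Q = 8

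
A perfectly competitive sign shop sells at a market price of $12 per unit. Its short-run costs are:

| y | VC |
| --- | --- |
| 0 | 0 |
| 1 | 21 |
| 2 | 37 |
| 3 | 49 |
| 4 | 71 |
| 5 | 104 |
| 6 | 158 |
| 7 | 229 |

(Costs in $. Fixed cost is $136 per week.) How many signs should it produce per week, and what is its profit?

Profit at each row (π = 12y − TC): y=0: -136; y=1: -145; y=2: -149; y=3: -149; y=4: -159; y=5: -180; y=6: -222; y=7: -281.
Profit is highest at y = 0. Equivalently, the lowest AVC in the table is 49/3 ≈ $16.33 at y = 3, and P = $12 falls below it — price never covers variable cost, so the firm shuts down and loses only its fixed cost.

y = 0 (shut down); profit = -$136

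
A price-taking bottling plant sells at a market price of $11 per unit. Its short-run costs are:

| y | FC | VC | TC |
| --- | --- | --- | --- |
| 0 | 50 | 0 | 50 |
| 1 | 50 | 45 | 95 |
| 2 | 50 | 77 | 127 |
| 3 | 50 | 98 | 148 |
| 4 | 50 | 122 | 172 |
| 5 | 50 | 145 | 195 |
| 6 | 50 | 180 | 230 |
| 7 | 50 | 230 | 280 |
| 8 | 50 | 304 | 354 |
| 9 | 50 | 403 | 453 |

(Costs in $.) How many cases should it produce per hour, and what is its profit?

y = 0 (shut down); profit = -$50

Profit at each row (π = 11y − TC): y=0: -50; y=1: -84; y=2: -105; y=3: -115; y=4: -128; y=5: -140; y=6: -164; y=7: -203; y=8: -266; y=9: -354.
Profit is highest at y = 0. Equivalently, the lowest AVC in the table is 145/5 ≈ $29 at y = 5, and P = $11 falls below it — price never covers variable cost, so the firm shuts down and loses only its fixed cost.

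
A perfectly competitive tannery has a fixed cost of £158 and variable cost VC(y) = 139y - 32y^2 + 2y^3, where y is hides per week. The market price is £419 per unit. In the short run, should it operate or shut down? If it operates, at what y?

Variable cost is VC = 139y - 32y^2 + 2y^3, so AVC = VC/y = 139 - 32y + 2y^2 and MC = dTC/dy = 139 - 64y + 6y^2.
The AVC parabola has its vertex at y = 32/4 = 8, where AVC = 139 - 32·8 + 2·8^2 = £11.
P = £419 exceeds min AVC = £11, so the firm stays open.
Set P = MC: 419 = 139 - 64y + 6y^2 → -280 - 64y + 6y^2 = 0. The roots are y = -10/3 and y = 14; the profit-maximizing output is on the rising part of MC, so y* = 14.
Check: AVC at y = 14 is £83 ≤ P, so revenue covers variable cost.
Profit = P·y − TC = 419·14 − 1320 = £4546.

Produce at y = 14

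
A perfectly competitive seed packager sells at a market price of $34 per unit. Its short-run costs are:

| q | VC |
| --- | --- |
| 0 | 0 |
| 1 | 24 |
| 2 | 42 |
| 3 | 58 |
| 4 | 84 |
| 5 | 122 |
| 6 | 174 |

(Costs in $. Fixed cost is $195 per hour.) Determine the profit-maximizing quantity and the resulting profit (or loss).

q = 4; profit = -$143

Tabulate TR − TC: q=0: -195; q=1: -185; q=2: -169; q=3: -151; q=4: -143; q=5: -147; q=6: -165.
Profit is maximized at q = 4. AVC there is 84/4 = $21 ≤ P, so producing beats shutting down (which would give -$195).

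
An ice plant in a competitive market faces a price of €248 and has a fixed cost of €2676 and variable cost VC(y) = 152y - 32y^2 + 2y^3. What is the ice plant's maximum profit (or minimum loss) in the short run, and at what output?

Profit = -€372 at y = 12

AVC = 152 - 32y + 2y^2; min AVC = €24 at y = 8. Since P = €248 ≥ min AVC, the firm produces.
MC = 152 - 64y + 6y^2. Setting P = MC and taking the root on the rising branch gives y* = 12.
TR = 248·12 = 2976. TC = 2676 + 672 = 3348. Profit = 2976 − 3348 = -€372.
Shutting down would mean losing the fixed cost of €2676, so operating at a loss of €372 is better by €2304.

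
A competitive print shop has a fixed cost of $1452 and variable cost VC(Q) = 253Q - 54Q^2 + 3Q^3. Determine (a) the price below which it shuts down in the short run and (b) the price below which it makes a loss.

Shutdown price = min AVC. AVC = 253 - 54Q + 3Q^2, with vertex at Q = 9 and minimum $10.
ATC = 1452/Q + 253 - 54Q + 3Q^2. Setting dATC/dQ = −1452/Q^2 − 54 + 6Q = 0 gives Q = 11 (since 6·11^3 − 54·11^2 = 1452).
min ATC = 1452/11 + 253 − 54·11 + 3·11^2 = $154. That is the break-even price.
Between these two prices the firm operates at a loss; above $154 it earns a profit.

Shutdown price = $10; break-even price = $154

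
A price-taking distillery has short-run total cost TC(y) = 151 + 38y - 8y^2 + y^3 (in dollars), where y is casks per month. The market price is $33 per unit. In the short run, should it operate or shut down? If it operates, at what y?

Produce at y = 5

Variable cost is VC = 38y - 8y^2 + y^3, so AVC = VC/y = 38 - 8y + y^2 and MC = dTC/dy = 38 - 16y + 3y^2.
The AVC parabola has its vertex at y = 8/2 = 4, where AVC = 38 - 8·4 + 4^2 = $22.
Because $33 ≥ $22, revenue can cover variable cost; the firm operates.
Solving P = MC: 5 - 16y + 3y^2 = 0 ⇒ y = 1/3 or 5. On the upward-sloping branch, y* = 5.
Check: AVC at y = 5 is $23 ≤ P, so revenue covers variable cost.
Profit = P·y − TC = 33·5 − 266 = -$101, a loss, but smaller than the $151 fixed cost the firm would lose by shutting down.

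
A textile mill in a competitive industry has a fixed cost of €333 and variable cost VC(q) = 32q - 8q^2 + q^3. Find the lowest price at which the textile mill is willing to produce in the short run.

The firm shuts down when price falls below the minimum of average variable cost. AVC = VC/q = 32 - 8q + q^2.
At the minimum of AVC, MC = AVC. MC = 32 - 16q + 3q^2; setting MC = AVC gives 2q^2 - 8q = 0, so q = 4. min AVC = 16.
So the shutdown price is €16.

€16 per unit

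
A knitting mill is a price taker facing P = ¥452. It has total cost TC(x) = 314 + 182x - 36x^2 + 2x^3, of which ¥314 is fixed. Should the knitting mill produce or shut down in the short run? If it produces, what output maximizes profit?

Produce at x = 15

From TC, MC = TC'(x) = 182 - 72x + 6x^2 and AVC = VC/x = 182 - 36x + 2x^2.
AVC hits its minimum where MC = AVC, at x = 9, giving min AVC = 182 - 36·9 + 2·9^2 = ¥20.
Because ¥452 ≥ ¥20, revenue can cover variable cost; the firm operates.
P = MC gives -270 - 72x + 6x^2 = 0, with roots -3 and 15. Take the larger (rising MC): x* = 15.
Check: AVC at x = 15 is ¥92 ≤ P, so revenue covers variable cost.
Profit = P·x − TC = 452·15 − 1694 = ¥5086.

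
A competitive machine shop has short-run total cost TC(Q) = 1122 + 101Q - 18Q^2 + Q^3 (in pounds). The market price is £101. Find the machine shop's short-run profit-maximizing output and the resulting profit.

Profit = -£258 at Q = 12

AVC = 101 - 18Q + Q^2; min AVC = £20 at Q = 9. Since P = £101 ≥ min AVC, the firm produces.
MC = 101 - 36Q + 3Q^2. Setting P = MC and taking the root on the rising branch gives Q* = 12.
TR = 101·12 = 1212. TC = 1122 + 348 = 1470. Profit = 1212 − 1470 = -£258.
Shutting down would mean losing the fixed cost of £1122, so operating at a loss of £258 is better by £864.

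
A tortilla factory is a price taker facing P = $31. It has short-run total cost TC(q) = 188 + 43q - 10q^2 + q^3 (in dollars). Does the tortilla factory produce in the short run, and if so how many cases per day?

Variable cost is VC = 43q - 10q^2 + q^3, so AVC = VC/q = 43 - 10q + q^2 and MC = dTC/dq = 43 - 20q + 3q^2.
AVC is minimized where dAVC/dq = -10 + 2q = 0, at q = 5; min AVC = 43 - 10·5 + 5^2 = $18.
P = $31 exceeds min AVC = $18, so the firm stays open.
Set P = MC: 31 = 43 - 20q + 3q^2 → 12 - 20q + 3q^2 = 0. The roots are q = 2/3 and q = 6; the profit-maximizing output is on the rising part of MC, so q* = 6.
Check: AVC at q = 6 is $19 ≤ P, so revenue covers variable cost.
Profit = P·q − TC = 31·6 − 302 = -$116, a loss, but smaller than the $188 fixed cost the firm would lose by shutting down.

Produce at q = 6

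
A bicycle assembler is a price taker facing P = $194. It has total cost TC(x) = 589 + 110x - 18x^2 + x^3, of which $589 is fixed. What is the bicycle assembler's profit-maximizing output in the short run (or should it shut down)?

From TC, MC = TC'(x) = 110 - 36x + 3x^2 and AVC = VC/x = 110 - 18x + x^2.
AVC hits its minimum where MC = AVC, at x = 9, giving min AVC = 110 - 18·9 + 9^2 = $29.
Since P = $194 ≥ min AVC = $29, price covers variable cost and the firm should produce.
P = MC gives -84 - 36x + 3x^2 = 0, with roots -2 and 14. Take the larger (rising MC): x* = 14.
Check: AVC at x = 14 is $54 ≤ P, so revenue covers variable cost.
Profit = P·x − TC = 194·14 − 1345 = $1371.

Produce at x = 14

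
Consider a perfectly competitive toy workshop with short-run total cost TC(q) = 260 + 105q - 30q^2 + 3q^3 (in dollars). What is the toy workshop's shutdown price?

The shutdown price is the minimum of AVC. VC = 105q - 30q^2 + 3q^3, so AVC = 105 - 30q + 3q^2.
dAVC/dq = -30 + 6q = 0 gives q = 5. min AVC = 105 - 30·5 + 3·5^2 = 30.
So the shutdown price is $30.

$30 per unit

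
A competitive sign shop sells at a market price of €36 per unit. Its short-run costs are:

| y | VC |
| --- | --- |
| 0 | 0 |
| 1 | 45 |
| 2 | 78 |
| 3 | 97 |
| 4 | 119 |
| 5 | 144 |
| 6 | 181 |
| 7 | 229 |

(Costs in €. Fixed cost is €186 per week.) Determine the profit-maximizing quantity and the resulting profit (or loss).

y = 5; profit = -€150

Tabulate TR − TC: y=0: -186; y=1: -195; y=2: -192; y=3: -175; y=4: -161; y=5: -150; y=6: -151; y=7: -163.
Profit is maximized at y = 5. AVC there is 144/5 = €28.80 ≤ P, so producing beats shutting down (which would give -€186).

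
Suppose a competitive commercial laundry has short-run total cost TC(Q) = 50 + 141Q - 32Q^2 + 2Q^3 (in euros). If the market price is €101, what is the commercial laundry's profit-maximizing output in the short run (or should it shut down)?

Produce at Q = 10

Variable cost is VC = 141Q - 32Q^2 + 2Q^3, so AVC = VC/Q = 141 - 32Q + 2Q^2 and MC = dTC/dQ = 141 - 64Q + 6Q^2.
The AVC parabola has its vertex at Q = 32/4 = 8, where AVC = 141 - 32·8 + 2·8^2 = €13.
Because €101 ≥ €13, revenue can cover variable cost; the firm operates.
P = MC gives 40 - 64Q + 6Q^2 = 0, with roots 2/3 and 10. Take the larger (rising MC): Q* = 10.
Check: AVC at Q = 10 is €21 ≤ P, so revenue covers variable cost.
Profit = P·Q − TC = 101·10 − 260 = €750.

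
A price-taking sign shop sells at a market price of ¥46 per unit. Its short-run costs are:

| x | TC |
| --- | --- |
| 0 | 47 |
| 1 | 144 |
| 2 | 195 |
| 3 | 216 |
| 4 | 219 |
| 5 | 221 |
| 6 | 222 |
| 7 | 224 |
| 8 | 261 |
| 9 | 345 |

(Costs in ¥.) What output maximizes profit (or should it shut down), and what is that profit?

x = 8; profit = ¥107

Compute π = P·x − TC at each output: x=0: -47; x=1: -98; x=2: -103; x=3: -78; x=4: -35; x=5: 9; x=6: 54; x=7: 98; x=8: 107; x=9: 69.
Profit is maximized at x = 8. AVC there is 214/8 = ¥26.75 ≤ P, so producing beats shutting down (which would give -¥47).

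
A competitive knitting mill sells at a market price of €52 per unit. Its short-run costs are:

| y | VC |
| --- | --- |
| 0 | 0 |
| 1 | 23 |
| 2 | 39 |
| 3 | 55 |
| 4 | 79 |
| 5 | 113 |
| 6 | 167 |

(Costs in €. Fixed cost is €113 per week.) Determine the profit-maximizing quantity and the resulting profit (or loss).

y = 5; profit = €34

Compute π = P·y − TC at each output: y=0: -113; y=1: -84; y=2: -48; y=3: -12; y=4: 16; y=5: 34; y=6: 32.
Profit is maximized at y = 5. AVC there is 113/5 = €22.60 ≤ P, so producing beats shutting down (which would give -€113).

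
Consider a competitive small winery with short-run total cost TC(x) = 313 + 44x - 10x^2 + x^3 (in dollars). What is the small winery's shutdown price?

$19 per unit

The shutdown price is the minimum of AVC. VC = 44x - 10x^2 + x^3, so AVC = 44 - 10x + x^2.
At the minimum of AVC, MC = AVC. MC = 44 - 20x + 3x^2; setting MC = AVC gives 2x^2 - 10x = 0, so x = 5. min AVC = 19.
The firm shuts down for any P below $19.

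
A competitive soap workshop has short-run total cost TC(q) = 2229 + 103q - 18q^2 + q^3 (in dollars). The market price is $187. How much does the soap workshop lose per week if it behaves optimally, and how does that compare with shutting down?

AVC = 103 - 18q + q^2 has its minimum $22 at q = 9; price $187 clears that bar, so the firm operates.
With MC = 103 - 36q + 3q^2, P = MC on the upward-sloping part at q* = 14.
TR = 187·14 = 2618. TC = 2229 + 658 = 2887. Profit = 2618 − 2887 = -$269.
That loss of $269 beats the $2229 the firm would lose by shutting down; producing recovers $1960 of fixed cost.

Profit = -$269 at q = 14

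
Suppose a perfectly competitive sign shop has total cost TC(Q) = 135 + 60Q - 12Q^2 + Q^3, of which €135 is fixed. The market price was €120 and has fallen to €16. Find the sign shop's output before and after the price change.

Output falls from 10 to 0 (the firm shuts down)

MC = 60 - 24Q + 3Q^2; the shutdown threshold is min AVC = €24 (at Q = 6).
At P = €120 ≥ min AVC, set P = MC on the rising branch: Q = 10.
At P = €16 < min AVC = €24, price no longer covers variable cost at any output, so the firm shuts down: Q = 0.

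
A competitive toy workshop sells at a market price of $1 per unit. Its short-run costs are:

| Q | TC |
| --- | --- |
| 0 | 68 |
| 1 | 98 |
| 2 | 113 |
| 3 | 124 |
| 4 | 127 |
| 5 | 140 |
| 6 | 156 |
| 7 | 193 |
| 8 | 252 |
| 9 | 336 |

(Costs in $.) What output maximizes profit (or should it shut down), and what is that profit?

Q = 0 (shut down); profit = -$68

Compute π = P·Q − TC at each output: Q=0: -68; Q=1: -97; Q=2: -111; Q=3: -121; Q=4: -123; Q=5: -135; Q=6: -150; Q=7: -186; Q=8: -244; Q=9: -327.
Profit is highest at Q = 0. Equivalently, the lowest AVC in the table is 72/5 ≈ $14.40 at Q = 5, and P = $1 falls below it — price never covers variable cost, so the firm shuts down and loses only its fixed cost.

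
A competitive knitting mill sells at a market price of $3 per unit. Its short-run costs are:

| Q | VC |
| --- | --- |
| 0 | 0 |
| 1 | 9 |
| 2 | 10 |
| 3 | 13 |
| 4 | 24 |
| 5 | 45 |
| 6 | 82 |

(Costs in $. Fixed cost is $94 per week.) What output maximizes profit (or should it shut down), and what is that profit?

Q = 0 (shut down); profit = -$94

Compute π = P·Q − TC at each output: Q=0: -94; Q=1: -100; Q=2: -98; Q=3: -98; Q=4: -106; Q=5: -124; Q=6: -158.
Profit is highest at Q = 0. Equivalently, the lowest AVC in the table is 13/3 ≈ $4.33 at Q = 3, and P = $3 falls below it — price never covers variable cost, so the firm shuts down and loses only its fixed cost.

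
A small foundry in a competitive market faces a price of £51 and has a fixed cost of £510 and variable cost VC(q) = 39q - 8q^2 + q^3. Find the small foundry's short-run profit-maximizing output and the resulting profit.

AVC = 39 - 8q + q^2 has its minimum £23 at q = 4; price £51 clears that bar, so the firm operates.
With MC = 39 - 16q + 3q^2, P = MC on the upward-sloping part at q* = 6.
TR = 51·6 = 306. TC = 510 + 162 = 672. Profit = 306 − 672 = -£366.
That loss of £366 beats the £510 the firm would lose by shutting down; producing recovers £144 of fixed cost.

Profit = -£366 at q = 6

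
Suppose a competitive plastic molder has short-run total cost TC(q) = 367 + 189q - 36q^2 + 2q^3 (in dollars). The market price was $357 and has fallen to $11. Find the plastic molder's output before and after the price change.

AVC = 189 - 36q + 2q^2, minimized at q = 9 where min AVC = $27. MC = 189 - 72q + 6q^2.
With P = $357 above the shutdown price, P = MC gives q = 14.
At P = $11 < min AVC = $27, price no longer covers variable cost at any output, so the firm shuts down: q = 0.

Output falls from 14 to 0 (the firm shuts down)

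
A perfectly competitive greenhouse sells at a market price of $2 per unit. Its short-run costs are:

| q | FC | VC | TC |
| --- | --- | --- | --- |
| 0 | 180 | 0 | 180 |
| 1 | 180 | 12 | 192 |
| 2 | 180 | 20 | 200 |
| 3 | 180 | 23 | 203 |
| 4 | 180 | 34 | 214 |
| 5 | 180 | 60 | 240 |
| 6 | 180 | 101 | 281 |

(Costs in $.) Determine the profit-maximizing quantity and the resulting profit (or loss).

Tabulate TR − TC: q=0: -180; q=1: -190; q=2: -196; q=3: -197; q=4: -206; q=5: -230; q=6: -269.
Profit is highest at q = 0. Equivalently, the lowest AVC in the table is 23/3 ≈ $7.67 at q = 3, and P = $2 falls below it — price never covers variable cost, so the firm shuts down and loses only its fixed cost.

q = 0 (shut down); profit = -$180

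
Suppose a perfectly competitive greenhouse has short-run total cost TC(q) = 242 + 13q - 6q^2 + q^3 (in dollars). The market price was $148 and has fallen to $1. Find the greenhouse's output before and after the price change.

MC = 13 - 12q + 3q^2; the shutdown threshold is min AVC = $4 (at q = 3).
At P = $148 ≥ min AVC, set P = MC on the rising branch: q = 9.
At P = $1 < min AVC = $4, price no longer covers variable cost at any output, so the firm shuts down: q = 0.

Output falls from 9 to 0 (the firm shuts down)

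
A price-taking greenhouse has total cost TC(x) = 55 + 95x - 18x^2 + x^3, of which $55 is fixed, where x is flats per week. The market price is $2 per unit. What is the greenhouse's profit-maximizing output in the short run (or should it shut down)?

Shut down

From TC, MC = TC'(x) = 95 - 36x + 3x^2 and AVC = VC/x = 95 - 18x + x^2.
AVC is minimized where dAVC/dx = -18 + 2x = 0, at x = 9; min AVC = 95 - 18·9 + 9^2 = $14.
Since P = $2 < min AVC = $14, price fails to cover variable cost at any output.
Shutting down limits the loss to fixed cost, $55.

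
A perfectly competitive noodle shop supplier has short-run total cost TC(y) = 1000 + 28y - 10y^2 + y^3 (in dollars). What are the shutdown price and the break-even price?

AVC = 28 - 10y + y^2; minimized at y = 5, giving min AVC = $3. That is the shutdown price.
ATC = 1000/y + 28 - 10y + y^2. Setting dATC/dy = −1000/y^2 − 10 + 2y = 0 gives y = 10 (since 2·10^3 − 10·10^2 = 1000).
min ATC = 1000/10 + 28 − 10·10 + 10^2 = $128. That is the break-even price.
Between these two prices the firm operates at a loss; above $128 it earns a profit.

Shutdown price = $3; break-even price = $128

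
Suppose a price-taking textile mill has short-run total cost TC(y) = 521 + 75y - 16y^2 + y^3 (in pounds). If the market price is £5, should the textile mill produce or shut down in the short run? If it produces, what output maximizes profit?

Shut down

From TC, MC = TC'(y) = 75 - 32y + 3y^2 and AVC = VC/y = 75 - 16y + y^2.
AVC is minimized where dAVC/dy = -16 + 2y = 0, at y = 8; min AVC = 75 - 16·8 + 8^2 = £11.
Since P = £5 < min AVC = £11, price fails to cover variable cost at any output.
Shutting down limits the loss to fixed cost, £521.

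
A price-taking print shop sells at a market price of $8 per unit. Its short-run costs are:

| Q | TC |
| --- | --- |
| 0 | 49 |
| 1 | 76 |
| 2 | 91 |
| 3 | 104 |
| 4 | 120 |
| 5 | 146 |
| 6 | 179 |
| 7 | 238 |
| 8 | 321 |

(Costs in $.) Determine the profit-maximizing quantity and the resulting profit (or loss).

Q = 0 (shut down); profit = -$49

Tabulate TR − TC: Q=0: -49; Q=1: -68; Q=2: -75; Q=3: -80; Q=4: -88; Q=5: -106; Q=6: -131; Q=7: -182; Q=8: -257.
Profit is highest at Q = 0. Equivalently, the lowest AVC in the table is 71/4 ≈ $17.75 at Q = 4, and P = $8 falls below it — price never covers variable cost, so the firm shuts down and loses only its fixed cost.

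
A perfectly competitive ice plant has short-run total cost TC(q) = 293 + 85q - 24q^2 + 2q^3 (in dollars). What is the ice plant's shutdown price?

$13 per unit

The shutdown price is the minimum of AVC. VC = 85q - 24q^2 + 2q^3, so AVC = 85 - 24q + 2q^2.
dAVC/dq = -24 + 4q = 0 gives q = 6. min AVC = 85 - 24·6 + 2·6^2 = 13.
For P < $13 the firm produces nothing.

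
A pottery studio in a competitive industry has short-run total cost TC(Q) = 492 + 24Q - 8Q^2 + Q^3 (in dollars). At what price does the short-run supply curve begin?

$8 per unit

Short-run supply begins at min AVC. From VC = 24Q - 8Q^2 + Q^3, AVC = 24 - 8Q + Q^2.
dAVC/dQ = -8 + 2Q = 0 gives Q = 4. min AVC = 24 - 8·4 + 4^2 = 8.
For P < $8 the firm produces nothing.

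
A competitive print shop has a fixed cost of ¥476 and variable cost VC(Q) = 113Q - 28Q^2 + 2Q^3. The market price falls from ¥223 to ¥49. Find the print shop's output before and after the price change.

Output falls from 11 to 8

AVC = 113 - 28Q + 2Q^2, minimized at Q = 7 where min AVC = ¥15. MC = 113 - 56Q + 6Q^2.
At P = ¥223 ≥ min AVC, set P = MC on the rising branch: Q = 11.
At P = ¥49 ≥ min AVC, set P = MC: Q = 8. The firm stays open but cuts output.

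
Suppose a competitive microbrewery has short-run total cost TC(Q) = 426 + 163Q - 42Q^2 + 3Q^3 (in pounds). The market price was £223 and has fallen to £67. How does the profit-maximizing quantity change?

Output falls from 10 to 8

AVC = 163 - 42Q + 3Q^2, minimized at Q = 7 where min AVC = £16. MC = 163 - 84Q + 9Q^2.
With P = £223 above the shutdown price, P = MC gives Q = 10.
At P = £67 ≥ min AVC, set P = MC: Q = 8. The firm stays open but cuts output.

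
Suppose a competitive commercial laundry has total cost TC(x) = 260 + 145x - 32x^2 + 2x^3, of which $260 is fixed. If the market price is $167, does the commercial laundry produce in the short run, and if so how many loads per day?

Produce at x = 11

Strip out fixed cost: VC = 145x - 32x^2 + 2x^3. Then AVC = 145 - 32x + 2x^2 and MC = 145 - 64x + 6x^2.
AVC hits its minimum where MC = AVC, at x = 8, giving min AVC = 145 - 32·8 + 2·8^2 = $17.
Since P = $167 ≥ min AVC = $17, price covers variable cost and the firm should produce.
Set P = MC: 167 = 145 - 64x + 6x^2 → -22 - 64x + 6x^2 = 0. The roots are x = -1/3 and x = 11; the profit-maximizing output is on the rising part of MC, so x* = 11.
Check: AVC at x = 11 is $35 ≤ P, so revenue covers variable cost.
Profit = P·x − TC = 167·11 − 645 = $1192.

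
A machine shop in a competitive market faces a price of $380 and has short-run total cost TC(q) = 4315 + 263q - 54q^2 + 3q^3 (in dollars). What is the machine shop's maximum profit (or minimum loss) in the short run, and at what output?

AVC = 263 - 54q + 3q^2; min AVC = $20 at q = 9. Since P = $380 ≥ min AVC, the firm produces.
MC = 263 - 108q + 9q^2. Setting P = MC and taking the root on the rising branch gives q* = 13.
TR = 380·13 = 4940. TC = 4315 + 884 = 5199. Profit = 4940 − 5199 = -$259.
That loss of $259 beats the $4315 the firm would lose by shutting down; producing recovers $4056 of fixed cost.

Profit = -$259 at q = 13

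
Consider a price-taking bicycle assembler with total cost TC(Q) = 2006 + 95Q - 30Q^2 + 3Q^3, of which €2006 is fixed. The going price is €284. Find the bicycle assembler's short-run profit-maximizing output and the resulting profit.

AVC = 95 - 30Q + 3Q^2; min AVC = €20 at Q = 5. Since P = €284 ≥ min AVC, the firm produces.
With MC = 95 - 60Q + 9Q^2, P = MC on the upward-sloping part at Q* = 9.
TR = 284·9 = 2556. TC = 2006 + 612 = 2618. Profit = 2556 − 2618 = -€62.
Shutting down would mean losing the fixed cost of €2006, so operating at a loss of €62 is better by €1944.

Profit = -€62 at Q = 9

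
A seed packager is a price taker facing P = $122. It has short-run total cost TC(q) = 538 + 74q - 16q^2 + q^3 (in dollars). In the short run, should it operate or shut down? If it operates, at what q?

Produce at q = 12

Variable cost is VC = 74q - 16q^2 + q^3, so AVC = VC/q = 74 - 16q + q^2 and MC = dTC/dq = 74 - 32q + 3q^2.
AVC hits its minimum where MC = AVC, at q = 8, giving min AVC = 74 - 16·8 + 8^2 = $10.
Because $122 ≥ $10, revenue can cover variable cost; the firm operates.
Solving P = MC: -48 - 32q + 3q^2 = 0 ⇒ q = -4/3 or 12. On the upward-sloping branch, q* = 12.
Check: AVC at q = 12 is $26 ≤ P, so revenue covers variable cost.
Profit = P·q − TC = 122·12 − 850 = $614.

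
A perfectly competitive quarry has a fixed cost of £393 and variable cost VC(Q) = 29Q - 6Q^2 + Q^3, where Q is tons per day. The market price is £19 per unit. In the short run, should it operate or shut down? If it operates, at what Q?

Variable cost is VC = 29Q - 6Q^2 + Q^3, so AVC = VC/Q = 29 - 6Q + Q^2 and MC = dTC/dQ = 29 - 12Q + 3Q^2.
AVC is minimized where dAVC/dQ = -6 + 2Q = 0, at Q = 3; min AVC = 29 - 6·3 + 3^2 = £20.
Since P = £19 < min AVC = £20, price fails to cover variable cost at any output.
The firm minimizes its loss by shutting down and losing only its fixed cost of £393.

Shut down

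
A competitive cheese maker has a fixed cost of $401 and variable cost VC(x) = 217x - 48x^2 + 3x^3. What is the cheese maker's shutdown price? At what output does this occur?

$25 per unit, at x = 8

Short-run supply begins at min AVC. From VC = 217x - 48x^2 + 3x^3, AVC = 217 - 48x + 3x^2.
dAVC/dx = -48 + 6x = 0 gives x = 8. min AVC = 217 - 48·8 + 3·8^2 = 25.
So the shutdown price is $25.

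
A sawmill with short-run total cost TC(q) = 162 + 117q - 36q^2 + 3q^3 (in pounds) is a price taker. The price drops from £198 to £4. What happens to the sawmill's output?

Output falls from 9 to 0 (the firm shuts down)

MC = 117 - 72q + 9q^2; the shutdown threshold is min AVC = £9 (at q = 6).
With P = £198 above the shutdown price, P = MC gives q = 9.
At P = £4 < min AVC = £9, price no longer covers variable cost at any output, so the firm shuts down: q = 0.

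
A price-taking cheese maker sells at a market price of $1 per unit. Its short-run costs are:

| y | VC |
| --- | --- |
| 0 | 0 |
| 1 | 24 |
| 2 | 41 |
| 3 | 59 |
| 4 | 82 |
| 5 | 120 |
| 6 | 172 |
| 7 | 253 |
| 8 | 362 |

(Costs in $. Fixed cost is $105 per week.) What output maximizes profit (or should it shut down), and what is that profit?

y = 0 (shut down); profit = -$105

Compute π = P·y − TC at each output: y=0: -105; y=1: -128; y=2: -144; y=3: -161; y=4: -183; y=5: -220; y=6: -271; y=7: -351; y=8: -459.
Profit is highest at y = 0. Equivalently, the lowest AVC in the table is 59/3 ≈ $19.67 at y = 3, and P = $1 falls below it — price never covers variable cost, so the firm shuts down and loses only its fixed cost.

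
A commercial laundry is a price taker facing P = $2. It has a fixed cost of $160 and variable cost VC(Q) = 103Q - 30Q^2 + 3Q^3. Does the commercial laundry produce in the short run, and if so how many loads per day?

Shut down

From TC, MC = TC'(Q) = 103 - 60Q + 9Q^2 and AVC = VC/Q = 103 - 30Q + 3Q^2.
AVC hits its minimum where MC = AVC, at Q = 5, giving min AVC = 103 - 30·5 + 3·5^2 = $28.
With P < min AVC ($2 < $28), every unit sold adds to the loss.
Best response: produce nothing and absorb the $160 fixed cost.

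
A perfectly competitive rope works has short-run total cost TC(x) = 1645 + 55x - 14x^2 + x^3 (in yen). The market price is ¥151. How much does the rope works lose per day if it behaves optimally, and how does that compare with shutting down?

AVC = 55 - 14x + x^2 has its minimum ¥6 at x = 7; price ¥151 clears that bar, so the firm operates.
With MC = 55 - 28x + 3x^2, P = MC on the upward-sloping part at x* = 12.
TR = 151·12 = 1812. TC = 1645 + 372 = 2017. Profit = 1812 − 2017 = -¥205.
That loss of ¥205 beats the ¥1645 the firm would lose by shutting down; producing recovers ¥1440 of fixed cost.

Profit = -¥205 at x = 12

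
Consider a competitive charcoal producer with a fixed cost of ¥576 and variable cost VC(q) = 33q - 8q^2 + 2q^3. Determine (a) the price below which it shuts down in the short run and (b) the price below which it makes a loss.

Shutdown price = ¥25; break-even price = ¥153

Shutdown price = min AVC. AVC = 33 - 8q + 2q^2, with vertex at q = 2 and minimum ¥25.
ATC = 576/q + 33 - 8q + 2q^2. Setting dATC/dq = −576/q^2 − 8 + 4q = 0 gives q = 6 (since 4·6^3 − 8·6^2 = 576).
min ATC = 576/6 + 33 − 8·6 + 2·6^2 = ¥153. That is the break-even price.
For ¥25 ≤ P < ¥153 the firm produces at a loss; below ¥25 it shuts down.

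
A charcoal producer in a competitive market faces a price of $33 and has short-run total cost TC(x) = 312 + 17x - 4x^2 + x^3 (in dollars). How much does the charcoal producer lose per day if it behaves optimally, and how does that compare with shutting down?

AVC = 17 - 4x + x^2; min AVC = $13 at x = 2. Since P = $33 ≥ min AVC, the firm produces.
MC = 17 - 8x + 3x^2. Setting P = MC and taking the root on the rising branch gives x* = 4.
TR = 33·4 = 132. TC = 312 + 68 = 380. Profit = 132 − 380 = -$248.
Shutting down would mean losing the fixed cost of $312, so operating at a loss of $248 is better by $64.

Profit = -$248 at x = 4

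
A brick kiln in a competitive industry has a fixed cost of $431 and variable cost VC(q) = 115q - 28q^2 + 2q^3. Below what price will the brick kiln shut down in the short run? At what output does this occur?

The firm shuts down when price falls below the minimum of average variable cost. AVC = VC/q = 115 - 28q + 2q^2.
dAVC/dq = -28 + 4q = 0 gives q = 7. min AVC = 115 - 28·7 + 2·7^2 = 17.
The firm shuts down for any P below $17.

$17 per unit, at q = 7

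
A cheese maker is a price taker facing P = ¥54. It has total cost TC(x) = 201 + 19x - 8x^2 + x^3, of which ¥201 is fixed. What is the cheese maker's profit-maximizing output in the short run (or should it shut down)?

Strip out fixed cost: VC = 19x - 8x^2 + x^3. Then AVC = 19 - 8x + x^2 and MC = 19 - 16x + 3x^2.
AVC hits its minimum where MC = AVC, at x = 4, giving min AVC = 19 - 8·4 + 4^2 = ¥3.
Because ¥54 ≥ ¥3, revenue can cover variable cost; the firm operates.
Solving P = MC: -35 - 16x + 3x^2 = 0 ⇒ x = -5/3 or 7. On the upward-sloping branch, x* = 7.
Check: AVC at x = 7 is ¥12 ≤ P, so revenue covers variable cost.
Profit = P·x − TC = 54·7 − 285 = ¥93.

Produce at x = 7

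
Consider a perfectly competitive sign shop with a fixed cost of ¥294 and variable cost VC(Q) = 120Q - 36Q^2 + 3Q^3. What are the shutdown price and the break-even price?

AVC = 120 - 36Q + 3Q^2; minimized at Q = 6, giving min AVC = ¥12. That is the shutdown price.
ATC = 294/Q + 120 - 36Q + 3Q^2. Setting dATC/dQ = −294/Q^2 − 36 + 6Q = 0 gives Q = 7 (since 6·7^3 − 36·7^2 = 294).
min ATC = 294/7 + 120 − 36·7 + 3·7^2 = ¥57. That is the break-even price.
For ¥12 ≤ P < ¥57 the firm produces at a loss; below ¥12 it shuts down.

Shutdown price = ¥12; break-even price = ¥57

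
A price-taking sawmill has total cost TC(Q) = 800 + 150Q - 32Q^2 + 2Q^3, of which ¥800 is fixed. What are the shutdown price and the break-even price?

Shutdown price = ¥22; break-even price = ¥110

Shutdown price = min AVC. AVC = 150 - 32Q + 2Q^2, with vertex at Q = 8 and minimum ¥22.
ATC = 800/Q + 150 - 32Q + 2Q^2. Setting dATC/dQ = −800/Q^2 − 32 + 4Q = 0 gives Q = 10 (since 4·10^3 − 32·10^2 = 800).
min ATC = 800/10 + 150 − 32·10 + 2·10^2 = ¥110. That is the break-even price.
For ¥22 ≤ P < ¥110 the firm produces at a loss; below ¥22 it shuts down.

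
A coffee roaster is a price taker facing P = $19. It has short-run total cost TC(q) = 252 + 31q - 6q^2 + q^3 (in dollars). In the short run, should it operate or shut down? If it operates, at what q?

From TC, MC = TC'(q) = 31 - 12q + 3q^2 and AVC = VC/q = 31 - 6q + q^2.
AVC hits its minimum where MC = AVC, at q = 3, giving min AVC = 31 - 6·3 + 3^2 = $22.
With P < min AVC ($19 < $22), every unit sold adds to the loss.
Best response: produce nothing and absorb the $252 fixed cost.

Shut down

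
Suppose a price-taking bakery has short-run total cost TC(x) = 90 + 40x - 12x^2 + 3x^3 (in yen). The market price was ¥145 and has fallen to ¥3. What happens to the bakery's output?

MC = 40 - 24x + 9x^2; the shutdown threshold is min AVC = ¥28 (at x = 2).
At P = ¥145 ≥ min AVC, set P = MC on the rising branch: x = 5.
At P = ¥3 < min AVC = ¥28, price no longer covers variable cost at any output, so the firm shuts down: x = 0.

Output falls from 5 to 0 (the firm shuts down)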